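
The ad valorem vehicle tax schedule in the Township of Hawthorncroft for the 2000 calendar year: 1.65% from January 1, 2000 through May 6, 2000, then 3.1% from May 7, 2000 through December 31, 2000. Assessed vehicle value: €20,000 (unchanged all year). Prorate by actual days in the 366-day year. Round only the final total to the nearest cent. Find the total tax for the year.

January 1 – May 6, 2000: 127 days at 1.65% → €20,000 × 1.65% × 127/366 = €114.5082
May 7 – December 31, 2000: 239 days at 3.1% → €20,000 × 3.1% × 239/366 = €404.8634
Total = €519.3716

€519.37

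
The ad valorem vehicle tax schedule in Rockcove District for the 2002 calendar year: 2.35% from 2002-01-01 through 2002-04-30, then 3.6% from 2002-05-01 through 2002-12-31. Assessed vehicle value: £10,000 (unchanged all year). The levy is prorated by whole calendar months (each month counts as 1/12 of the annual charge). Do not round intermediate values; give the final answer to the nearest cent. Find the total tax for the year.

2002-01-01 to 2002-04-30: 4 months at 2.35% → £10,000 × 2.35% × 4/12 = £78.3333
2002-05-01 to 2002-12-31: 8 months at 3.6% → £10,000 × 3.6% × 8/12 = £240.0000
Total = £318.3333

£318.33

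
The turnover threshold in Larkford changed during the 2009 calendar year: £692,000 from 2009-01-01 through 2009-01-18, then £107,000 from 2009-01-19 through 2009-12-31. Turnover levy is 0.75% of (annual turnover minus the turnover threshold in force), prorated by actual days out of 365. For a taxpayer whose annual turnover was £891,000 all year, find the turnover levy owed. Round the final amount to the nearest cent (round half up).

£5,663.63

2009-01-01 to 2009-01-18: 18 days, exemption £692,000 → (£891,000 − £692,000) × 0.75% × 18/365 = £73.6027
2009-01-19 to 2009-12-31: 347 days, exemption £107,000 → (£891,000 − £107,000) × 0.75% × 347/365 = £5,590.0274
Total = £5,663.6301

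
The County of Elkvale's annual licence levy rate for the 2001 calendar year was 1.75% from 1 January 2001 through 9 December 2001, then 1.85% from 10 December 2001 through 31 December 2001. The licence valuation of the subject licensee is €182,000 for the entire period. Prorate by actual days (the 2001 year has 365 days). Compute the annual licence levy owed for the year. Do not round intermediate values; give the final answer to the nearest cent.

€3,195.97

1 January – 9 December 2001: 343 days at 1.75% → €182,000 × 1.75% × 343/365 = €2,993.0274
10 December – 31 December 2001: 22 days at 1.85% → €182,000 × 1.85% × 22/365 = €202.9425
Total = €3,195.9699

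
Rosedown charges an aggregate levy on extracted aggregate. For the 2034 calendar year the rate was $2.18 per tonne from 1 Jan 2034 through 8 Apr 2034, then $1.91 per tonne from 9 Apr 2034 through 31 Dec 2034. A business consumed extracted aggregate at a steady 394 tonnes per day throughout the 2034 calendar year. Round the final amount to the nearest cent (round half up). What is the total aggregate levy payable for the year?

$285102.34

1 Jan – 8 Apr 2034: 98 days × 394 tonnes/day = 38,612 tonnes at $2.18/tonne → $84174.16
9 Apr – 31 Dec 2034: 267 days × 394 tonnes/day = 105,198 tonnes at $1.91/tonne → $200928.18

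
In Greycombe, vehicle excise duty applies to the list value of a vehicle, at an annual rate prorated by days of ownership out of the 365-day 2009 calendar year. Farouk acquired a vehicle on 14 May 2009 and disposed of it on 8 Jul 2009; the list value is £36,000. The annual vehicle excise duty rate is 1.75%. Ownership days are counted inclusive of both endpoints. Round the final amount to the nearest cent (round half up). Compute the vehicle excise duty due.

Days held (14 May – 8 Jul 2009): 56 out of 365
Tax = £36,000 × 1.75% × 56/365 = £96.6575

£96.66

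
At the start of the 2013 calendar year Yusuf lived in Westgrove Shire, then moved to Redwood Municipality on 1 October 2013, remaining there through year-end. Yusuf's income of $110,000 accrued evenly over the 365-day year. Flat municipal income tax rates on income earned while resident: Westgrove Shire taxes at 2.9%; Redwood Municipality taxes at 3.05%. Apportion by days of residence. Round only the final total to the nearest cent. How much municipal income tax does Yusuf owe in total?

Westgrove Shire, 1 January – 30 September 2013: 273 days → $110,000 × 2.9% × 273/365 = $2,385.9452
Redwood Municipality, 1 October – 31 December 2013: 92 days → $110,000 × 3.05% × 92/365 = $845.6438
Total = $3,231.5890

$3,231.59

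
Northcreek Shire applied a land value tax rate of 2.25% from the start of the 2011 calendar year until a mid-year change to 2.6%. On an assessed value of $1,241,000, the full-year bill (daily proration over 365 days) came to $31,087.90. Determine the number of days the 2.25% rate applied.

Let d = days at the first rate; then 365 − d days at the second rate.
$1,241,000 × [2.25%·d + 2.6%·(365−d)] / 365 = $31,087.90
Solving gives d = 99, so the new rate took effect on April 10, 2011.

99 days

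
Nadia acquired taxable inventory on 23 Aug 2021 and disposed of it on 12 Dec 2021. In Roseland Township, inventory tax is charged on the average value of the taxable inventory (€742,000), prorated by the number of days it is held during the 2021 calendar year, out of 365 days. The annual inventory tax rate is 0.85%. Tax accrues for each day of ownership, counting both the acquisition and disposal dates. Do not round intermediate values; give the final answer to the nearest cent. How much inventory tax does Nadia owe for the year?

€1,935.30

Days held (23 Aug – 12 Dec 2021): 112 out of 365
Tax = €742,000 × 0.85% × 112/365 = €1,935.2986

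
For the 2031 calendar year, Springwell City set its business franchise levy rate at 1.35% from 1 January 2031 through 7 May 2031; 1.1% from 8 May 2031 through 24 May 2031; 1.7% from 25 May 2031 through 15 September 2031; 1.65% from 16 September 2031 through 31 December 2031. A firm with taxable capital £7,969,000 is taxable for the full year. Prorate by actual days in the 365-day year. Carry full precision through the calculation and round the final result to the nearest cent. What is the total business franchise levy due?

1 January – 7 May 2031: 127 days at 1.35% → £7,969,000 × 1.35% × 127/365 = £37,432.4671
8 May – 24 May 2031: 17 days at 1.1% → £7,969,000 × 1.1% × 17/365 = £4,082.7479
25 May – 15 September 2031: 114 days at 1.7% → £7,969,000 × 1.7% × 114/365 = £42,312.1151
16 September – 31 December 2031: 107 days at 1.65% → £7,969,000 × 1.65% × 107/365 = £38,545.9438
Total = £122,373.2740

£122,373.27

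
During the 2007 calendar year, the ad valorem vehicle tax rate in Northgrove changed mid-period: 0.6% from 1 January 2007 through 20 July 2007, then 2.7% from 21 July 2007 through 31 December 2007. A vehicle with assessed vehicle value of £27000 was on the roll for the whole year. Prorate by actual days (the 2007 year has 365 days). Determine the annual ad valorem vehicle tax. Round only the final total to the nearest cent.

1 January – 20 July 2007: 201 days at 0.6% → £27000 × 0.6% × 201/365 = £89.2110
21 July – 31 December 2007: 164 days at 2.7% → £27000 × 2.7% × 164/365 = £327.5507
Total = £416.7616

£416.76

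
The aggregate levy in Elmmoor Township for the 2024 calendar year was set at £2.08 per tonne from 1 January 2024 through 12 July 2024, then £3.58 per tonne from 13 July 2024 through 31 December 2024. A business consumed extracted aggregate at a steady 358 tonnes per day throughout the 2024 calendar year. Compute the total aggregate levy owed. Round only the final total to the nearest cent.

1 January – 12 July 2024: 194 days × 358 tonnes/day = 69,452 tonnes at £2.08/tonne → £144460.16
13 July – 31 December 2024: 172 days × 358 tonnes/day = 61,576 tonnes at £3.58/tonne → £220442.08

£364902.24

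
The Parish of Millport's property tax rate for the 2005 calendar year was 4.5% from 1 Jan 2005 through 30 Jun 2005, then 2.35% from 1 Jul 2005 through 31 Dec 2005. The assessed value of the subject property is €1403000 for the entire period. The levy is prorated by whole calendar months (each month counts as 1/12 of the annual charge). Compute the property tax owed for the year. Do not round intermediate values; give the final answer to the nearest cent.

1 Jan – 30 Jun 2005: 6 months at 4.5% → €1403000 × 4.5% × 6/12 = €31567.5000
1 Jul – 31 Dec 2005: 6 months at 2.35% → €1403000 × 2.35% × 6/12 = €16485.2500
Total = €48052.7500

€48052.75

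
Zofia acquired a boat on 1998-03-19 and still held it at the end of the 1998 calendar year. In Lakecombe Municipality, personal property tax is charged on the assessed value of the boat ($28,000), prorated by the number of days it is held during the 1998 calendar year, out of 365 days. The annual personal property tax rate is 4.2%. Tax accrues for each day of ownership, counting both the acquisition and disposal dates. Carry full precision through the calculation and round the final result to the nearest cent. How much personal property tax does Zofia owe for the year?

Days held (1998-03-19 to 1998-12-31): 288 out of 365
Tax = $28,000 × 4.2% × 288/365 = $927.9123

$927.91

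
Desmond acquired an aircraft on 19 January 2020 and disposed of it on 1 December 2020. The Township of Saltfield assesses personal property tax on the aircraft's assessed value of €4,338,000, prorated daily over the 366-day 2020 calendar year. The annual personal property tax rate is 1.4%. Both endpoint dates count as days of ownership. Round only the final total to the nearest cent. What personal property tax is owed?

Days held (19 January – 1 December 2020): 318 out of 366
Tax = €4,338,000 × 1.4% × 318/366 = €52,767.1475

€52,767.15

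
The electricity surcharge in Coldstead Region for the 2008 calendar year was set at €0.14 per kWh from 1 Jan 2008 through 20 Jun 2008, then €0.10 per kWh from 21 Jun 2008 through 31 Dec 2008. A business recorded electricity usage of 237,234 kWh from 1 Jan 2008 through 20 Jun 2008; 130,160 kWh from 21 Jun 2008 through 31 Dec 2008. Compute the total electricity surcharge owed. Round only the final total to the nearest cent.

1 Jan – 20 Jun 2008: 237,234 kWh at €0.14/kWh → €33,212.76
21 Jun – 31 Dec 2008: 130,160 kWh at €0.10/kWh → €13,016.00

€46,228.76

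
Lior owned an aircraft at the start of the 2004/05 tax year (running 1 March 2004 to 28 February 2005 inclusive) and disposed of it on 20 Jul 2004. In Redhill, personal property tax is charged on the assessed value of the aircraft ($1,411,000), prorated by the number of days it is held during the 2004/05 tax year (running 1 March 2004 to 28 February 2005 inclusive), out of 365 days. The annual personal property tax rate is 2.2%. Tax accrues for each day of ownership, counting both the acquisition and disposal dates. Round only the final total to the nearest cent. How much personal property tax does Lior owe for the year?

Days held (1 Mar – 20 Jul 2004): 142 out of 365
Tax = $1,411,000 × 2.2% × 142/365 = $12,076.6137

$12,076.61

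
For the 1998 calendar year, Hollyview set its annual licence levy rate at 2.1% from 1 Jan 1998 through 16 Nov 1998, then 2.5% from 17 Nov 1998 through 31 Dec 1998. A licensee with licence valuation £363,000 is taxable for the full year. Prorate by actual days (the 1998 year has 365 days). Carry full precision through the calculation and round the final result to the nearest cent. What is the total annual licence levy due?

1 Jan – 16 Nov 1998: 320 days at 2.1% → £363,000 × 2.1% × 320/365 = £6,683.1781
17 Nov – 31 Dec 1998: 45 days at 2.5% → £363,000 × 2.5% × 45/365 = £1,118.8356
Total = £7,802.0137

£7,802.01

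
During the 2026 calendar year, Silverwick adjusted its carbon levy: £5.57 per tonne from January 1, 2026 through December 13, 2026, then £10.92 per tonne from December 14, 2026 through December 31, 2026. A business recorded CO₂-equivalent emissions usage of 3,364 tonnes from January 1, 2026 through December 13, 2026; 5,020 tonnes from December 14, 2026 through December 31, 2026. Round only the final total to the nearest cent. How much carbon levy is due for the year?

£73,555.88

January 1 – December 13, 2026: 3,364 tonnes at £5.57/tonne → £18,737.48
December 14 – December 31, 2026: 5,020 tonnes at £10.92/tonne → £54,818.40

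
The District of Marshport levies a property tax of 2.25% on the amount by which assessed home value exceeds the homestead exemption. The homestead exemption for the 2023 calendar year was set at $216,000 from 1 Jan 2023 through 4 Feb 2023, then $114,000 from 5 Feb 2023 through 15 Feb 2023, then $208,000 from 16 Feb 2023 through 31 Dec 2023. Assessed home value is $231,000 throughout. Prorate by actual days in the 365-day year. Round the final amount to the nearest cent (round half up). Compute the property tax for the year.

1 Jan – 4 Feb 2023: 35 days, exemption $216,000 → ($231,000 − $216,000) × 2.25% × 35/365 = $32.3630
5 Feb – 15 Feb 2023: 11 days, exemption $114,000 → ($231,000 − $114,000) × 2.25% × 11/365 = $79.3356
16 Feb – 31 Dec 2023: 319 days, exemption $208,000 → ($231,000 − $208,000) × 2.25% × 319/365 = $452.2808
Total = $563.9795

$563.98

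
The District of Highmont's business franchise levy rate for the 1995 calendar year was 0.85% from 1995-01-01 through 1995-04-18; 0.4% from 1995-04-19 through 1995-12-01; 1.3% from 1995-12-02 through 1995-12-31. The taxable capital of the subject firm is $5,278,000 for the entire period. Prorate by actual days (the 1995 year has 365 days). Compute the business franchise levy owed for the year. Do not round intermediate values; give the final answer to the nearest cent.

$32,043.97

1995-01-01 to 1995-04-18: 108 days at 0.85% → $5,278,000 × 0.85% × 108/365 = $13,274.5315
1995-04-19 to 1995-12-01: 227 days at 0.4% → $5,278,000 × 0.4% × 227/365 = $13,129.9288
1995-12-02 to 1995-12-31: 30 days at 1.3% → $5,278,000 × 1.3% × 30/365 = $5,639.5068
Total = $32,043.9671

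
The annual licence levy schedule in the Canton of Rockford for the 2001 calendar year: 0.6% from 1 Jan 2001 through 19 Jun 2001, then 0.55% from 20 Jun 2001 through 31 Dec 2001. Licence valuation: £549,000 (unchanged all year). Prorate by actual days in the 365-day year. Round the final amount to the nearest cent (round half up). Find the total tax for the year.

1 Jan – 19 Jun 2001: 170 days at 0.6% → £549,000 × 0.6% × 170/365 = £1,534.1918
20 Jun – 31 Dec 2001: 195 days at 0.55% → £549,000 × 0.55% × 195/365 = £1,613.1575
Total = £3,147.3493

£3,147.35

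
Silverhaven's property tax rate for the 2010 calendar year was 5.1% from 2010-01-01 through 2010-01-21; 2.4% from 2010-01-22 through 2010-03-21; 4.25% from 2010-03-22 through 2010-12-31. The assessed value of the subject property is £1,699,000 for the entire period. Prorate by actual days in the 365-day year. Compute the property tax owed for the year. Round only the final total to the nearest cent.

£67,957.67

2010-01-01 to 2010-01-21: 21 days at 5.1% → £1,699,000 × 5.1% × 21/365 = £4,985.2849
2010-01-22 to 2010-03-21: 59 days at 2.4% → £1,699,000 × 2.4% × 59/365 = £6,591.1890
2010-03-22 to 2010-12-31: 285 days at 4.25% → £1,699,000 × 4.25% × 285/365 = £56,381.1986
Total = £67,957.6726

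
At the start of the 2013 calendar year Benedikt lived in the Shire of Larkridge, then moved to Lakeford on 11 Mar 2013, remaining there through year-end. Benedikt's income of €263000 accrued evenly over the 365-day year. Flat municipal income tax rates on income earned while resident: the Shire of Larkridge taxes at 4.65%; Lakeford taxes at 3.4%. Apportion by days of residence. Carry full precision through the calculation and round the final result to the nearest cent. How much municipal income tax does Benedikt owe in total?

€9563.47

The Shire of Larkridge, 1 Jan – 10 Mar 2013: 69 days → €263000 × 4.65% × 69/365 = €2311.8781
Lakeford, 11 Mar – 31 Dec 2013: 296 days → €263000 × 3.4% × 296/365 = €7251.5945
Total = €9563.4726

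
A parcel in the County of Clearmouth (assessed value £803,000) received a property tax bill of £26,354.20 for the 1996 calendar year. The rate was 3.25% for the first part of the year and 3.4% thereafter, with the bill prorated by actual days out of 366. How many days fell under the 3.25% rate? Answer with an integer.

Let d = days at the first rate; then 366 − d days at the second rate.
£803,000 × [3.25%·d + 3.4%·(366−d)] / 366 = £26,354.20
Solving gives d = 288, so the new rate took effect on 15 Oct 1996.

288 days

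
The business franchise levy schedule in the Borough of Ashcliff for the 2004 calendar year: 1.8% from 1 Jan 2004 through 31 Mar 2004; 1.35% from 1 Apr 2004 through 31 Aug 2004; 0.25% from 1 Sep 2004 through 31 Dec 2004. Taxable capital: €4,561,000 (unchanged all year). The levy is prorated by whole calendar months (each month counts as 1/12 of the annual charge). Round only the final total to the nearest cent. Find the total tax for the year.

1 Jan – 31 Mar 2004: 3 months at 1.8% → €4,561,000 × 1.8% × 3/12 = €20,524.5000
1 Apr – 31 Aug 2004: 5 months at 1.35% → €4,561,000 × 1.35% × 5/12 = €25,655.6250
1 Sep – 31 Dec 2004: 4 months at 0.25% → €4,561,000 × 0.25% × 4/12 = €3,800.8333
Total = €49,980.9583

€49,980.96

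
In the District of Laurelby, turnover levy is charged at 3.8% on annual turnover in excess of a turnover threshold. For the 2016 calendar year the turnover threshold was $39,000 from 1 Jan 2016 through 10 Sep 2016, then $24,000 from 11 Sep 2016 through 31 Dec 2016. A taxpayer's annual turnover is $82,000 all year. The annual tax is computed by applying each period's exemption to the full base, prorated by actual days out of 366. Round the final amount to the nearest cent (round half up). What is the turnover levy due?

1 Jan – 10 Sep 2016: 254 days, exemption $39,000 → ($82,000 − $39,000) × 3.8% × 254/366 = $1,133.9781
11 Sep – 31 Dec 2016: 112 days, exemption $24,000 → ($82,000 − $24,000) × 3.8% × 112/366 = $674.4481
Total = $1,808.4262

$1,808.43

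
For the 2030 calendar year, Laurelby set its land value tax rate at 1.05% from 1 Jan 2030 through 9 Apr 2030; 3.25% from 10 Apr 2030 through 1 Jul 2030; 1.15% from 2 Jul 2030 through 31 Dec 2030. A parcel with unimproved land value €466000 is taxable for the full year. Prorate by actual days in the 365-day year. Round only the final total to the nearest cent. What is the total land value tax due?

€7457.92

1 Jan – 9 Apr 2030: 99 days at 1.05% → €466000 × 1.05% × 99/365 = €1327.1425
10 Apr – 1 Jul 2030: 83 days at 3.25% → €466000 × 3.25% × 83/365 = €3443.9315
2 Jul – 31 Dec 2030: 183 days at 1.15% → €466000 × 1.15% × 183/365 = €2686.8411
Total = €7457.9151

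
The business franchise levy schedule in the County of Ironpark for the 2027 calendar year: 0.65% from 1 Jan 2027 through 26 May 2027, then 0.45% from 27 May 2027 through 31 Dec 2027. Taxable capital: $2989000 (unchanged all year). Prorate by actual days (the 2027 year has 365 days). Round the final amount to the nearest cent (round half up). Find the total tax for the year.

1 Jan – 26 May 2027: 146 days at 0.65% → $2989000 × 0.65% × 146/365 = $7771.4000
27 May – 31 Dec 2027: 219 days at 0.45% → $2989000 × 0.45% × 219/365 = $8070.3000
Total = $15841.7000

$15841.70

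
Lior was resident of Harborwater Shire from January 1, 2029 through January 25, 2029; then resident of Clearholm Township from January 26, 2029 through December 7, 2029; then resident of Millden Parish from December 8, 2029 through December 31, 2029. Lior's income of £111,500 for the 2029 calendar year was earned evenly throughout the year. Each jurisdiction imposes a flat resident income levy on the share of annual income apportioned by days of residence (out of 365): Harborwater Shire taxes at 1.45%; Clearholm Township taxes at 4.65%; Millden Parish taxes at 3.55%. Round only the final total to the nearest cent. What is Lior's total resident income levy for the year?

£4,859.72

Harborwater Shire, January 1 – January 25, 2029: 25 days → £111,500 × 1.45% × 25/365 = £110.7363
Clearholm Township, January 26 – December 7, 2029: 316 days → £111,500 × 4.65% × 316/365 = £4,488.7151
Millden Parish, December 8 – December 31, 2029: 24 days → £111,500 × 3.55% × 24/365 = £260.2685
Total = £4,859.7199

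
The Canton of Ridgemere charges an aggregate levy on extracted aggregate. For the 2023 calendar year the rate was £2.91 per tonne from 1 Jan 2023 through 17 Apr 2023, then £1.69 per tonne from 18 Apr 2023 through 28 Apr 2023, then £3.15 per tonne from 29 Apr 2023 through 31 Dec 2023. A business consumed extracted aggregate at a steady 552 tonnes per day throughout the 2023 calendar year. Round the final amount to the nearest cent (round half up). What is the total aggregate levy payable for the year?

£611,621.52

1 Jan – 17 Apr 2023: 107 days × 552 tonnes/day = 59,064 tonnes at £2.91/tonne → £171,876.24
18 Apr – 28 Apr 2023: 11 days × 552 tonnes/day = 6,072 tonnes at £1.69/tonne → £10,261.68
29 Apr – 31 Dec 2023: 247 days × 552 tonnes/day = 136,344 tonnes at £3.15/tonne → £429,483.60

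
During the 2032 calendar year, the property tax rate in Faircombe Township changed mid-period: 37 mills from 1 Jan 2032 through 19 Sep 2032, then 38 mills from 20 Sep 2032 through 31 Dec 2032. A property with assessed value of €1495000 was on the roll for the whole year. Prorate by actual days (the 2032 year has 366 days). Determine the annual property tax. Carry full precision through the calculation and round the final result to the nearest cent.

€55735.72

1 Jan – 19 Sep 2032: 263 days at 37 mills → €1495000 × 3.7% × 263/366 = €39748.2104
20 Sep – 31 Dec 2032: 103 days at 38 mills → €1495000 × 3.8% × 103/366 = €15987.5137
Total = €55735.7240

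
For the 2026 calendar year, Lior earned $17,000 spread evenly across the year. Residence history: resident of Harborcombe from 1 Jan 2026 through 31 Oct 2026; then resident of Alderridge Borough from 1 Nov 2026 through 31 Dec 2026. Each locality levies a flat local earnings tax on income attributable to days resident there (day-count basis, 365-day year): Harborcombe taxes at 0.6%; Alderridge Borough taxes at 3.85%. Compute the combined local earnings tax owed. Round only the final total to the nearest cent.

$194.34

Harborcombe, 1 Jan – 31 Oct 2026: 304 days → $17,000 × 0.6% × 304/365 = $84.9534
Alderridge Borough, 1 Nov – 31 Dec 2026: 61 days → $17,000 × 3.85% × 61/365 = $109.3822
Total = $194.3356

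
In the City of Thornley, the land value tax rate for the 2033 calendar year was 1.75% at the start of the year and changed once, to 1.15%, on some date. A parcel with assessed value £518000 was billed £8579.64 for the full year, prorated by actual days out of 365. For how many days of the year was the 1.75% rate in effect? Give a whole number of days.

Let d = days at the first rate; then 365 − d days at the second rate.
£518000 × [1.75%·d + 1.15%·(365−d)] / 365 = £8579.64
Solving gives d = 308, so the new rate took effect on 5 November 2033.

308 days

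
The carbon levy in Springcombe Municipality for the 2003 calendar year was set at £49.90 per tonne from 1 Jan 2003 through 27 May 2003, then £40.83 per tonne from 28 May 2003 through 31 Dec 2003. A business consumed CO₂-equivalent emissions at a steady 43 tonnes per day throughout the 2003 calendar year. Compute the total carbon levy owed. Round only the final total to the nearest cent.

1 Jan – 27 May 2003: 147 days × 43 tonnes/day = 6,321 tonnes at £49.90/tonne → £315,417.90
28 May – 31 Dec 2003: 218 days × 43 tonnes/day = 9,374 tonnes at £40.83/tonne → £382,740.42

£698,158.32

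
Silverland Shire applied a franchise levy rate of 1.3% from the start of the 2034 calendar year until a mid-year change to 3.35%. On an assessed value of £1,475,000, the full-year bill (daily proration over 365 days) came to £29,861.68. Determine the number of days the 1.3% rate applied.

Let d = days at the first rate; then 365 − d days at the second rate.
£1,475,000 × [1.3%·d + 3.35%·(365−d)] / 365 = £29,861.68
Solving gives d = 236, so the new rate took effect on 25 August 2034.

236 days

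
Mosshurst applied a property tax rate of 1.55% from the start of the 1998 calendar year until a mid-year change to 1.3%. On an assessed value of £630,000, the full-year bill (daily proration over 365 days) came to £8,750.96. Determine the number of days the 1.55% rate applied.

Let d = days at the first rate; then 365 − d days at the second rate.
£630,000 × [1.55%·d + 1.3%·(365−d)] / 365 = £8,750.96
Solving gives d = 130, so the new rate took effect on 11 May 1998.

130 days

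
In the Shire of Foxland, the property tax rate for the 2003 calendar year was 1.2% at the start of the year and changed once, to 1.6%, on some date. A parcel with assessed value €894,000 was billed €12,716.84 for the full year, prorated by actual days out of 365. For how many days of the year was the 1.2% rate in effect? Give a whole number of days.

162 days

Let d = days at the first rate; then 365 − d days at the second rate.
€894,000 × [1.2%·d + 1.6%·(365−d)] / 365 = €12,716.84
Solving gives d = 162, so the new rate took effect on 12 June 2003.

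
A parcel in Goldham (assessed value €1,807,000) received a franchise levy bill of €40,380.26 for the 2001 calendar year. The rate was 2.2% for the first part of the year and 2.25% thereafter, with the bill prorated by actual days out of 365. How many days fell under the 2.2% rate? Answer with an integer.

112 days

Let d = days at the first rate; then 365 − d days at the second rate.
€1,807,000 × [2.2%·d + 2.25%·(365−d)] / 365 = €40,380.26
Solving gives d = 112, so the new rate took effect on April 23, 2001.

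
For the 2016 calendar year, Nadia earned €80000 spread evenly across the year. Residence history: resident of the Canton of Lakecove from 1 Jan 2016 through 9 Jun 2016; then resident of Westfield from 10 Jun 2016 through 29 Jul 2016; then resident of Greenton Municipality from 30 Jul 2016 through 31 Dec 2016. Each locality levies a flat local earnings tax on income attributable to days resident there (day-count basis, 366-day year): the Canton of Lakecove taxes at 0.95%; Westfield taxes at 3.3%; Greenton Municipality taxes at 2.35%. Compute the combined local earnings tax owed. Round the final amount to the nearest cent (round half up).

€1491.15

The Canton of Lakecove, 1 Jan – 9 Jun 2016: 161 days → €80000 × 0.95% × 161/366 = €334.3169
Westfield, 10 Jun – 29 Jul 2016: 50 days → €80000 × 3.3% × 50/366 = €360.6557
Greenton Municipality, 30 Jul – 31 Dec 2016: 155 days → €80000 × 2.35% × 155/366 = €796.1749
Total = €1491.1475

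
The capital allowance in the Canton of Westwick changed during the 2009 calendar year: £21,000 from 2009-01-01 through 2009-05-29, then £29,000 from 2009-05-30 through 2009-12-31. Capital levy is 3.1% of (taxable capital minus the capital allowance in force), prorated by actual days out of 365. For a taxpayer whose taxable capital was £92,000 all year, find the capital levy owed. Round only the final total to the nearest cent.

2009-01-01 to 2009-05-29: 149 days, exemption £21,000 → (£92,000 − £21,000) × 3.1% × 149/365 = £898.4904
2009-05-30 to 2009-12-31: 216 days, exemption £29,000 → (£92,000 − £29,000) × 3.1% × 216/365 = £1,155.7479
Total = £2,054.2384

£2,054.24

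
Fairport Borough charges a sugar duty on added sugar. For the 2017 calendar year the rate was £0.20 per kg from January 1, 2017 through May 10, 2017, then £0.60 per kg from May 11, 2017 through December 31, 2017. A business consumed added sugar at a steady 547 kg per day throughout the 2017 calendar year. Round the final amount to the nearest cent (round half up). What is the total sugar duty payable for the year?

January 1 – May 10, 2017: 130 days × 547 kg/day = 71,110 kg at £0.20/kg → £14,222.00
May 11 – December 31, 2017: 235 days × 547 kg/day = 128,545 kg at £0.60/kg → £77,127.00

£91,349.00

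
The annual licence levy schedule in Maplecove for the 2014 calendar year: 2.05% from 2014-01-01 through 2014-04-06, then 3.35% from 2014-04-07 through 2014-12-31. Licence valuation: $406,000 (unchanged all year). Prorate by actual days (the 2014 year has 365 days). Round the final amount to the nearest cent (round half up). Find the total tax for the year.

2014-01-01 to 2014-04-06: 96 days at 2.05% → $406,000 × 2.05% × 96/365 = $2,189.0630
2014-04-07 to 2014-12-31: 269 days at 3.35% → $406,000 × 3.35% × 269/365 = $10,023.7507
Total = $12,212.8137

$12,212.81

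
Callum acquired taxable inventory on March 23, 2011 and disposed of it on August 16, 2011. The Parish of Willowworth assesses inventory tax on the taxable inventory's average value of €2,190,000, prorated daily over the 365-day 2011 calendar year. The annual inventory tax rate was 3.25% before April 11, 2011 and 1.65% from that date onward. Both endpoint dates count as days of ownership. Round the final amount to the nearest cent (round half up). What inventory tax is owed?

€16,377.00

March 23 – April 10, 2011: 19 days at 3.25% → €2,190,000 × 3.25% × 19/365 = €3,705.0000
April 11 – August 16, 2011: 128 days at 1.65% → €2,190,000 × 1.65% × 128/365 = €12,672.0000
Total = €16,377.0000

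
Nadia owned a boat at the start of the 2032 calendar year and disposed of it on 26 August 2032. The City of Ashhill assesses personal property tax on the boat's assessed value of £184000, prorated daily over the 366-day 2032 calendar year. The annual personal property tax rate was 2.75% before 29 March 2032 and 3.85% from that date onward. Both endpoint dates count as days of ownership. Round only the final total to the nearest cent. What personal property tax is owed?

1 January – 28 March 2032: 88 days at 2.75% → £184000 × 2.75% × 88/366 = £1216.6120
29 March – 26 August 2032: 151 days at 3.85% → £184000 × 3.85% × 151/366 = £2922.6339
Total = £4139.2459

£4139.25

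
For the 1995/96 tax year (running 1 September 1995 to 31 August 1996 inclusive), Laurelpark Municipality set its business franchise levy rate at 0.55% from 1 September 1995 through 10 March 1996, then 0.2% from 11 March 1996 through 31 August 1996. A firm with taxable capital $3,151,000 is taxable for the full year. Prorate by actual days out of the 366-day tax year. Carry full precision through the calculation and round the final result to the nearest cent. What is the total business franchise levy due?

1 September 1995 – 10 March 1996: 192 days at 0.55% → $3,151,000 × 0.55% × 192/366 = $9,091.4098
11 March – 31 August 1996: 174 days at 0.2% → $3,151,000 × 0.2% × 174/366 = $2,996.0328
Total = $12,087.4426

$12,087.44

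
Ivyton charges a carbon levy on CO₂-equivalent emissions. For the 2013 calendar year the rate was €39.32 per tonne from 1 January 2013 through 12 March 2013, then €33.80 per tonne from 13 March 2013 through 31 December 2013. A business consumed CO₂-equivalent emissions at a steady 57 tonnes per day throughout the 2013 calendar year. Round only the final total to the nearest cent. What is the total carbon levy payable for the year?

1 January – 12 March 2013: 71 days × 57 tonnes/day = 4,047 tonnes at €39.32/tonne → €159128.04
13 March – 31 December 2013: 294 days × 57 tonnes/day = 16,758 tonnes at €33.80/tonne → €566420.40

€725548.44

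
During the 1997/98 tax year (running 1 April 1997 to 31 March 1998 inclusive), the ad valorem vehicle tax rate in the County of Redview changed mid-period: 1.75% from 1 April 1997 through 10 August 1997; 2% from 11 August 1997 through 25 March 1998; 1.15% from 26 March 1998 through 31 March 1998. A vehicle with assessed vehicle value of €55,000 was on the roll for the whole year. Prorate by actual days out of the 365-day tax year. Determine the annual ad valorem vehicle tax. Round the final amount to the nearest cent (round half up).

€1,042.59

1 April – 10 August 1997: 132 days at 1.75% → €55,000 × 1.75% × 132/365 = €348.0822
11 August 1997 – 25 March 1998: 227 days at 2% → €55,000 × 2% × 227/365 = €684.1096
26 March – 31 March 1998: 6 days at 1.15% → €55,000 × 1.15% × 6/365 = €10.3973
Total = €1,042.5890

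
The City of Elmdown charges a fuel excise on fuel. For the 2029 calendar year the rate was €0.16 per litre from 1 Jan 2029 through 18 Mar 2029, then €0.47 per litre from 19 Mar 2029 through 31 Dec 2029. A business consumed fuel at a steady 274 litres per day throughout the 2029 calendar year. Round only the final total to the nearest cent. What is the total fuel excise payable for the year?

€40,464.32

1 Jan – 18 Mar 2029: 77 days × 274 litres/day = 21,098 litres at €0.16/litre → €3,375.68
19 Mar – 31 Dec 2029: 288 days × 274 litres/day = 78,912 litres at €0.47/litre → €37,088.64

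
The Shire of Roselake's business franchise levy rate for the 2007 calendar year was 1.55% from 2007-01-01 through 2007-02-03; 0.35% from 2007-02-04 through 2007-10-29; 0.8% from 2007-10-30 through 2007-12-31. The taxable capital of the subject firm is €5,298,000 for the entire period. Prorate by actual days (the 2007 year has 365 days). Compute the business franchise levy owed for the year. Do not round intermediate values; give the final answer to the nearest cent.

€28,580.17

2007-01-01 to 2007-02-03: 34 days at 1.55% → €5,298,000 × 1.55% × 34/365 = €7,649.4411
2007-02-04 to 2007-10-29: 268 days at 0.35% → €5,298,000 × 0.35% × 268/365 = €13,615.1342
2007-10-30 to 2007-12-31: 63 days at 0.8% → €5,298,000 × 0.8% × 63/365 = €7,315.5945
Total = €28,580.1699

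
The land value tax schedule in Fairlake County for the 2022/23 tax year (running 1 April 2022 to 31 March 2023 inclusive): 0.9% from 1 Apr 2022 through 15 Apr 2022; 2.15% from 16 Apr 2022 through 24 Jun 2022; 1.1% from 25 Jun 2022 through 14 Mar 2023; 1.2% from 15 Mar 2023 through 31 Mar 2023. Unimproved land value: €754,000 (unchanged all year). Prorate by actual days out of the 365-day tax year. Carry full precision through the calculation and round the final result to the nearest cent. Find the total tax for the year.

€9,785.47

1 Apr – 15 Apr 2022: 15 days at 0.9% → €754,000 × 0.9% × 15/365 = €278.8767
16 Apr – 24 Jun 2022: 70 days at 2.15% → €754,000 × 2.15% × 70/365 = €3,108.9589
25 Jun 2022 – 14 Mar 2023: 263 days at 1.1% → €754,000 × 1.1% × 263/365 = €5,976.2247
15 Mar – 31 Mar 2023: 17 days at 1.2% → €754,000 × 1.2% × 17/365 = €421.4137
Total = €9,785.4740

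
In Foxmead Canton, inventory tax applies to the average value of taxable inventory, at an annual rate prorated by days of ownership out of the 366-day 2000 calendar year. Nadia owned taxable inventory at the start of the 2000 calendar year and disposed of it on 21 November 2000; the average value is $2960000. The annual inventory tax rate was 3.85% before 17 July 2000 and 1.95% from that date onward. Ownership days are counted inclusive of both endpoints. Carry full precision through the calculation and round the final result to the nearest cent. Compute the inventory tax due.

$81836.72

1 January – 16 July 2000: 198 days at 3.85% → $2960000 × 3.85% × 198/366 = $61650.4918
17 July – 21 November 2000: 128 days at 1.95% → $2960000 × 1.95% × 128/366 = $20186.2295
Total = $81836.7213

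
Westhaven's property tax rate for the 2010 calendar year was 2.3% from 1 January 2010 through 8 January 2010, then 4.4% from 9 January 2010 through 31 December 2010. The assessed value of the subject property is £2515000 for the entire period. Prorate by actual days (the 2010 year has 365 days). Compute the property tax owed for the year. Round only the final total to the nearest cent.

£109502.41

1 January – 8 January 2010: 8 days at 2.3% → £2515000 × 2.3% × 8/365 = £1267.8356
9 January – 31 December 2010: 357 days at 4.4% → £2515000 × 4.4% × 357/365 = £108234.5753
Total = £109502.4110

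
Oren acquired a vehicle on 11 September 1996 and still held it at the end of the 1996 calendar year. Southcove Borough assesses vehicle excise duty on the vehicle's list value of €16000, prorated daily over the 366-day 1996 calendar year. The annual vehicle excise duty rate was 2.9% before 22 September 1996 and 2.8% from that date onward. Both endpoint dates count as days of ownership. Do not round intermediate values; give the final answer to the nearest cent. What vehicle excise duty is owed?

€137.57

11 September – 21 September 1996: 11 days at 2.9% → €16000 × 2.9% × 11/366 = €13.9454
22 September – 31 December 1996: 101 days at 2.8% → €16000 × 2.8% × 101/366 = €123.6284
Total = €137.5738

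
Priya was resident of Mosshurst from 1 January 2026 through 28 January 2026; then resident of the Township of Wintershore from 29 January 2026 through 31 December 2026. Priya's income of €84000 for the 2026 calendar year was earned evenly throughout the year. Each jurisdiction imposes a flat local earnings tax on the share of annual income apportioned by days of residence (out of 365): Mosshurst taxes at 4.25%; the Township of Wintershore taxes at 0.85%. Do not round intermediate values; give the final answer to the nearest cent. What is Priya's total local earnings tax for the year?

€933.09

Mosshurst, 1 January – 28 January 2026: 28 days → €84000 × 4.25% × 28/365 = €273.8630
The Township of Wintershore, 29 January – 31 December 2026: 337 days → €84000 × 0.85% × 337/365 = €659.2274
Total = €933.0904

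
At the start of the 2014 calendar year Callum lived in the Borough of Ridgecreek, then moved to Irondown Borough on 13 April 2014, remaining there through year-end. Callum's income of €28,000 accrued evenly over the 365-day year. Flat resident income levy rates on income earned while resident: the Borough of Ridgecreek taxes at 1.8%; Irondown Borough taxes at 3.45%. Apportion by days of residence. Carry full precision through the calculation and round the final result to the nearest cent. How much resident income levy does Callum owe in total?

€836.89

The Borough of Ridgecreek, 1 January – 12 April 2014: 102 days → €28,000 × 1.8% × 102/365 = €140.8438
Irondown Borough, 13 April – 31 December 2014: 263 days → €28,000 × 3.45% × 263/365 = €696.0493
Total = €836.8932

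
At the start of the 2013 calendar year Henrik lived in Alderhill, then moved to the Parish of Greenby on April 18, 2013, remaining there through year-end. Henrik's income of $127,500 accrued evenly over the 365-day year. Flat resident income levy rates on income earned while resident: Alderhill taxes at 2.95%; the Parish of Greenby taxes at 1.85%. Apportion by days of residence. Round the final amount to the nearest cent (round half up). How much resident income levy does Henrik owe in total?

$2,769.89

Alderhill, January 1 – April 17, 2013: 107 days → $127,500 × 2.95% × 107/365 = $1,102.6130
The Parish of Greenby, April 18 – December 31, 2013: 258 days → $127,500 × 1.85% × 258/365 = $1,667.2808
Total = $2,769.8938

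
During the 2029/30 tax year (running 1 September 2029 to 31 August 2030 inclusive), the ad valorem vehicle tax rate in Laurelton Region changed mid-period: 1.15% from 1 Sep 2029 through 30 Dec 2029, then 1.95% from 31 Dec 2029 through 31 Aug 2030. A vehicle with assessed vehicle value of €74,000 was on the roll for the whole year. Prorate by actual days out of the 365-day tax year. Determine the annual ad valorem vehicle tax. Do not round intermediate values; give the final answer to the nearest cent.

€1,246.75

1 Sep – 30 Dec 2029: 121 days at 1.15% → €74,000 × 1.15% × 121/365 = €282.1123
31 Dec 2029 – 31 Aug 2030: 244 days at 1.95% → €74,000 × 1.95% × 244/365 = €964.6356
Total = €1,246.7479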